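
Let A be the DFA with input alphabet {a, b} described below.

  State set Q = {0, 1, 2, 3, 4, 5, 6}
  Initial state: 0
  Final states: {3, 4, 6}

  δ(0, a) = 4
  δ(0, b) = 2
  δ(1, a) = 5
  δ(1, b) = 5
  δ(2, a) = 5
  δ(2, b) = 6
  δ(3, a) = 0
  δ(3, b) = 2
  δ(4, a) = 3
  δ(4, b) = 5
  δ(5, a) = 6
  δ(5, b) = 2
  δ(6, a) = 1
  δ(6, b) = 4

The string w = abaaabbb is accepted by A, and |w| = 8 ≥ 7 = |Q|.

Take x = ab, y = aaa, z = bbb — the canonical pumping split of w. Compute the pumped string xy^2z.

xy^2z = ab·aaa·aaa·bbb = abaaaaaabbb.
Reading y = aaa takes A from 5 back to 5, so after x·y·y the machine is still in 5, and z then leads to the accepting state 4. Hence abaaaaaabbb ∈ L(A).

abaaaaaabbb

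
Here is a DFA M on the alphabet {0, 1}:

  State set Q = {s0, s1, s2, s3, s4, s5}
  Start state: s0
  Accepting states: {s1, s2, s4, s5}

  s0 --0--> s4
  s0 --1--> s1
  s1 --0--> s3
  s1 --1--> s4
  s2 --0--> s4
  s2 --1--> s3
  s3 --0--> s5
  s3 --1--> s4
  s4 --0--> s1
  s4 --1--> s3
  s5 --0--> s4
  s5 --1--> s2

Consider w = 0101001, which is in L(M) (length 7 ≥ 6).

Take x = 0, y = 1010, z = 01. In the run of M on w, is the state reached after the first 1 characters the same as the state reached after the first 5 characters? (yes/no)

yes

State sequence: s0 -0-> s4 -1-> s3 -0-> s5 -1-> s2 -0-> s4

After x (step 1): s4. After xy (step 5): s4.
They match, so y = 1010 drives M around a cycle from s4 back to itself; pumping y any number of times keeps M in s4 before reading z, and xyⁱz ∈ L(M) for every i ≥ 0.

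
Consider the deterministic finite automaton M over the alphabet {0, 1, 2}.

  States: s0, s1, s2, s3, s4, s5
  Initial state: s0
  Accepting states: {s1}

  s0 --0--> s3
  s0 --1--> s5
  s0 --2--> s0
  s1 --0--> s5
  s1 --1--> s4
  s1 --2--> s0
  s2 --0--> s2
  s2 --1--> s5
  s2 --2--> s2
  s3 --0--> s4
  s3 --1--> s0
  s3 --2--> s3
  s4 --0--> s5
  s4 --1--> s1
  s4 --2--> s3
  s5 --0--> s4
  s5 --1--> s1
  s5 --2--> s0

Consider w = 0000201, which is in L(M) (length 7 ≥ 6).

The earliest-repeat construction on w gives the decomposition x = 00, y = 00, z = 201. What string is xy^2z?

xy^2z = 00·00·00·201 = 000000201.
Reading y = 00 takes M from s4 back to s4, so after x·y·y the machine is still in s4, and z then leads to the accepting state s1. Hence 000000201 ∈ L(M).

000000201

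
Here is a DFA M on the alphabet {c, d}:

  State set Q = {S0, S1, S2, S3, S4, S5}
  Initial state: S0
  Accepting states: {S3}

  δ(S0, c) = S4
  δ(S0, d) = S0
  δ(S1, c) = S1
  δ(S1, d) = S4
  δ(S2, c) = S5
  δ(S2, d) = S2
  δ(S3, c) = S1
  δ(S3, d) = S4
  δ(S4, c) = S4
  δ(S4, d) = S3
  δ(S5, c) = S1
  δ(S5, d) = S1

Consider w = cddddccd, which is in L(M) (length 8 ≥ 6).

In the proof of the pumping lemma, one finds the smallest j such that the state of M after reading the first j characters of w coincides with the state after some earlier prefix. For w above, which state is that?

Run of M on w = c d d d d c c d:
  step 0: S0  (start)
  step 1: S4  (read c: S0→S4)
  step 2: S3  (read d: S4→S3)
  step 3: S4  (read d: S3→S4)   ← first repeat (S4 seen earlier)
  step 4: S3  (read d: S4→S3)
  step 5: S4  (read d: S3→S4)
  step 6: S4  (read c: S4→S4)
  step 7: S4  (read c: S4→S4)
  step 8: S3  (read d: S4→S3)

The earliest repeat is at step j = 3: M is in S4, which it already visited at step i = 1.

S4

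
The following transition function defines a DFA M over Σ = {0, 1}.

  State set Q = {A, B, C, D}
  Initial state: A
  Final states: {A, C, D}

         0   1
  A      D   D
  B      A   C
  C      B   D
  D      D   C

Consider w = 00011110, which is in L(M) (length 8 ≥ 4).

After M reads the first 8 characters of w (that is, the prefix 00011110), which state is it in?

D

Run of M on the first 8 characters of w = 0 0 0 1 1 1 1 0:
  step 0: A  (start)
  step 1: D  (read 0: A→D)
  step 2: D  (read 0: D→D)
  step 3: D  (read 0: D→D)
  step 4: C  (read 1: D→C)
  step 5: D  (read 1: C→D)
  step 6: C  (read 1: D→C)
  step 7: D  (read 1: C→D)
  step 8: D  (read 0: D→D)

After reading 8 characters, M is in state D.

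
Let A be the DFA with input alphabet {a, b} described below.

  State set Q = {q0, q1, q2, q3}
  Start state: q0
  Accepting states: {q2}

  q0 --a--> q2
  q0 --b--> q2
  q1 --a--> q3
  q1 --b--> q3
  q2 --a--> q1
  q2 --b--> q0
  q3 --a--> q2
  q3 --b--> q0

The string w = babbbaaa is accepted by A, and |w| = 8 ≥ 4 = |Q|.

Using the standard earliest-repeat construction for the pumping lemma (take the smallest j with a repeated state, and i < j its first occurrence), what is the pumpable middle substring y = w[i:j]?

State sequence: q0 -b-> q2 -a-> q1 -b-> q3 -b-> q0 -b-> q2 -a-> q1 -a-> q3 -a-> q2
First repeat at step 4: q0 was already visited.

So i = 0, j = 4, giving x = w[0:0] = ε, y = w[0:4] = babb, z = w[4:8] = baaa.
Check: |xy| = 4 ≤ 4 and |y| = 4 ≥ 1. Reading y takes A from q0 back to q0, so every xyⁱz is accepted.
Since A has 4 states, any run of length ≥ 4 visits 4+1 states, so by pigeonhole some state repeats within the first 4 steps — that repeat gives the pumpable loop.

babb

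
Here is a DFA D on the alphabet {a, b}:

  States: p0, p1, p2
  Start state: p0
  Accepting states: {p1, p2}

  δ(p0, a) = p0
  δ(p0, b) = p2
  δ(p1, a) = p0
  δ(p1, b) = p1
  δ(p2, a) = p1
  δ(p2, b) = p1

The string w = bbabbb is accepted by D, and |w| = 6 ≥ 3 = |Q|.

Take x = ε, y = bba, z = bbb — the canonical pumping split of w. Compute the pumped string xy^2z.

bbabbabbb

xy^2z = ε·bba·bba·bbb = bbabbabbb.
Reading y = bba takes D from p0 back to p0, so after x·y·y the machine is still in p0, and z then leads to the accepting state p1. Hence bbabbabbb ∈ L(D).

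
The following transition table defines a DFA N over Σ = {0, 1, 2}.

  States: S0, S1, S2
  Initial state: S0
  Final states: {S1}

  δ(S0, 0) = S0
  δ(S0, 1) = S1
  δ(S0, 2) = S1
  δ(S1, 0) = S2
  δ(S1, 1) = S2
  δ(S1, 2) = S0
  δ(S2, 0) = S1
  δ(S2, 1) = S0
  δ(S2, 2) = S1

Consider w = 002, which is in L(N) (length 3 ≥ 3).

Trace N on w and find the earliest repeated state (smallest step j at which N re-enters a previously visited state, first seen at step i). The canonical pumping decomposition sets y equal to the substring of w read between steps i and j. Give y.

0

Run of N on w = 0 0 2:
  step 0: S0  (start)
  step 1: S0  (read 0: S0→S0)   ← first repeat (S0 seen earlier)
  step 2: S0  (read 0: S0→S0)
  step 3: S1  (read 2: S0→S1)

So i = 0, j = 1, giving x = w[0:0] = ε, y = w[0:1] = 0, z = w[1:3] = 02.
Check: |xy| = 1 ≤ 3 and |y| = 1 ≥ 1. Reading y takes N from S0 back to S0, so every xyⁱz is accepted.
Since N has 3 states, any run of length ≥ 3 visits 3+1 states, so by pigeonhole some state repeats within the first 3 steps — that repeat gives the pumpable loop.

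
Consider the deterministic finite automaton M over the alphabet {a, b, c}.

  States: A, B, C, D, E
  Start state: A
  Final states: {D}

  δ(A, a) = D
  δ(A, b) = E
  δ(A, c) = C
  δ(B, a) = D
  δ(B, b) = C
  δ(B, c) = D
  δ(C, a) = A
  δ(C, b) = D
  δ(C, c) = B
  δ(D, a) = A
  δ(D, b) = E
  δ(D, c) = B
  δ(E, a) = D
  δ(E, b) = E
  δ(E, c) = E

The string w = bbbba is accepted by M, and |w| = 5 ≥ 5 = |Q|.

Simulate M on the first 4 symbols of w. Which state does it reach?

E

Run of M on the first 4 characters of w = b b b b:
  step 0: A  (start)
  step 1: E  (read b: A→E)
  step 2: E  (read b: E→E)
  step 3: E  (read b: E→E)
  step 4: E  (read b: E→E)

After reading 4 characters, M is in state E.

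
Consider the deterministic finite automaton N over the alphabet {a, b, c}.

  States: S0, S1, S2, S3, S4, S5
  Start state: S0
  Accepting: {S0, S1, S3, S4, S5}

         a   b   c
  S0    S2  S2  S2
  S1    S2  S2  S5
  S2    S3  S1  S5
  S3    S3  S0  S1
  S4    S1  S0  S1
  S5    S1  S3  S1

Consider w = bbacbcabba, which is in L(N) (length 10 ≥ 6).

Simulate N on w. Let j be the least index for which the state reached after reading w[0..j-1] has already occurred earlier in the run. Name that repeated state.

S2

Run of N on w = b b a c b c a b b a:
  step 0: S0  (start)
  step 1: S2  (read b: S0→S2)
  step 2: S1  (read b: S2→S1)
  step 3: S2  (read a: S1→S2)   ← first repeat (S2 seen earlier)
  step 4: S5  (read c: S2→S5)
  step 5: S3  (read b: S5→S3)
  step 6: S1  (read c: S3→S1)
  step 7: S2  (read a: S1→S2)
  step 8: S1  (read b: S2→S1)
  step 9: S2  (read b: S1→S2)
  step 10: S3  (read a: S2→S3)

The earliest repeat is at step j = 3: N is in S2, which it already visited at step i = 1.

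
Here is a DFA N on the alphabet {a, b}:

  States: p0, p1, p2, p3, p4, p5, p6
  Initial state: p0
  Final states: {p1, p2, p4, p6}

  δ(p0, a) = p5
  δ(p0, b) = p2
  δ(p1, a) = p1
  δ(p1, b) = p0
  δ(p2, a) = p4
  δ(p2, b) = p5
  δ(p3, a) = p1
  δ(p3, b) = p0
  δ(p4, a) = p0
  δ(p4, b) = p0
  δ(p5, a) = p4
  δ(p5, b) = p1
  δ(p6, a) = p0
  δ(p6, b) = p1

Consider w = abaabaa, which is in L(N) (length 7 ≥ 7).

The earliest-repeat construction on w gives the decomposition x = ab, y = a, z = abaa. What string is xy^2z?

abaaabaa

xy^2z = ab·a·a·abaa = abaaabaa.
Reading y = a takes N from p1 back to p1, so after x·y·y the machine is still in p1, and z then leads to the accepting state p4. Hence abaaabaa ∈ L(N).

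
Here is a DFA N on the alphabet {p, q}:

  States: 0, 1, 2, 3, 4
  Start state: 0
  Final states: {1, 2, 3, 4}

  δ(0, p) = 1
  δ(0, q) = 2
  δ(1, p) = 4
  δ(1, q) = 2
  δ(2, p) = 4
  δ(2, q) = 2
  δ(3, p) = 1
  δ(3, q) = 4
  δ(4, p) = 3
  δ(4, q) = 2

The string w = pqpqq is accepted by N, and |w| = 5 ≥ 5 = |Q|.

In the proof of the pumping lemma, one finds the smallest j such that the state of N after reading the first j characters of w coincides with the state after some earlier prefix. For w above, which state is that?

Run of N on w = p q p q q:
  step 0: 0  (start)
  step 1: 1  (read p: 0→1)
  step 2: 2  (read q: 1→2)
  step 3: 4  (read p: 2→4)
  step 4: 2  (read q: 4→2)   ← first repeat (2 seen earlier)
  step 5: 2  (read q: 2→2)

The earliest repeat is at step j = 4: N is in 2, which it already visited at step i = 2.
With |Q| = 5, pigeonhole forces a state repeat no later than step 5; the substring read between the first and second visits to that state can be pumped.

2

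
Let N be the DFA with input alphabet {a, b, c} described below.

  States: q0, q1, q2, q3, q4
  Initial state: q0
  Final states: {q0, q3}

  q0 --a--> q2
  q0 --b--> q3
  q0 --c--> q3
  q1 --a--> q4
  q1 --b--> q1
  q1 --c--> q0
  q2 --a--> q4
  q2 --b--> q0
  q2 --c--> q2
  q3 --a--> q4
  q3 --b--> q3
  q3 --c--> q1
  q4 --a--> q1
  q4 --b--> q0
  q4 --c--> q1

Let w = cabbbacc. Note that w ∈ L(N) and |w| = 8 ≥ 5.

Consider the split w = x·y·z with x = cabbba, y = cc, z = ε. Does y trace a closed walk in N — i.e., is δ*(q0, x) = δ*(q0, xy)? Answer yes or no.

Run of N on the first 8 characters of w = c a b b b a c c:
  step 0: q0  (start)
  step 1: q3  (read c: q0→q3)
  step 2: q4  (read a: q3→q4)
  step 3: q0  (read b: q4→q0)
  step 4: q3  (read b: q0→q3)
  step 5: q3  (read b: q3→q3)
  step 6: q4  (read a: q3→q4)
  step 7: q1  (read c: q4→q1)
  step 8: q0  (read c: q1→q0)

After x (step 6): q4. After xy (step 8): q0.
They differ (q4 ≠ q0), so y is not a cycle from the state after x; this split is not the one the pumping-lemma construction produces, and pumping y need not keep the string in L(N).

no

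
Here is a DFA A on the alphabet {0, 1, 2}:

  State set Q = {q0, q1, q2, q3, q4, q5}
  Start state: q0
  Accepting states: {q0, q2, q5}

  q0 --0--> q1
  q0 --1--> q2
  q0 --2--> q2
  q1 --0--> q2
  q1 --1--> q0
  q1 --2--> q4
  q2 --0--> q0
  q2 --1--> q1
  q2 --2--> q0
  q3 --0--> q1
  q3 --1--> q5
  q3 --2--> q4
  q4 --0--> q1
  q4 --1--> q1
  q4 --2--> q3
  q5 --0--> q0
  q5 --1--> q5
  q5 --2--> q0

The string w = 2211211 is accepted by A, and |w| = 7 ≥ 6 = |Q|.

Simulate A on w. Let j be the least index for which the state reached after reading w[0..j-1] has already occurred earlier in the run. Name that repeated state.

Run of A on w = 2 2 1 1 2 1 1:
  step 0: q0  (start)
  step 1: q2  (read 2: q0→q2)
  step 2: q0  (read 2: q2→q0)   ← first repeat (q0 seen earlier)
  step 3: q2  (read 1: q0→q2)
  step 4: q1  (read 1: q2→q1)
  step 5: q4  (read 2: q1→q4)
  step 6: q1  (read 1: q4→q1)
  step 7: q0  (read 1: q1→q0)

The earliest repeat is at step j = 2: A is in q0, which it already visited at step i = 0.
Pumping length from the standard proof: p = 6 (the number of states). The repeated state found above gives |xy| = j ≤ 6 and |y| = j − i ≥ 1.

q0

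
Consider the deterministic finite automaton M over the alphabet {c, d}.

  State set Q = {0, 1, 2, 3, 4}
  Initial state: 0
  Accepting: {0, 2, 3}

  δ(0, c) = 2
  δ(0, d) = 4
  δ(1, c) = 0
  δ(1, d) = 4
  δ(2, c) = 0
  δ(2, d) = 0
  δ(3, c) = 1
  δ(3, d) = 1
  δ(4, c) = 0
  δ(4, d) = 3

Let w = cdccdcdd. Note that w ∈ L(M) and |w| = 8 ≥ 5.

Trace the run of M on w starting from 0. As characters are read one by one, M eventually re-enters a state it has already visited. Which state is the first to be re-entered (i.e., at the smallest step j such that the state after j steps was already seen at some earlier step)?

State sequence: 0 -c-> 2 -d-> 0 -c-> 2 -c-> 0 -d-> 4 -c-> 0 -d-> 4 -d-> 3
First repeat at step 2: 0 was already visited.

The earliest repeat is at step j = 2: M is in 0, which it already visited at step i = 0.
With |Q| = 5, pigeonhole forces a state repeat no later than step 5; the substring read between the first and second visits to that state can be pumped.

0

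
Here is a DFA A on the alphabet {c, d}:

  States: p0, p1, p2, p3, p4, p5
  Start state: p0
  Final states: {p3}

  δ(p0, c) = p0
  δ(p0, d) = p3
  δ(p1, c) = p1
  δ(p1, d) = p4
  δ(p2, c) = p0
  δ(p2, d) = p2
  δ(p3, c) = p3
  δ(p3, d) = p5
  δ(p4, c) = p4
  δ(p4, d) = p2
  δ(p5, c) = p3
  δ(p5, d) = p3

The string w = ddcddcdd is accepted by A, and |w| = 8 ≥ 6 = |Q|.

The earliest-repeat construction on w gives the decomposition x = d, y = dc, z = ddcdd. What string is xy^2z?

ddcdcddcdd

xy^2z = d·dc·dc·ddcdd = ddcdcddcdd.
Reading y = dc takes A from p3 back to p3, so after x·y·y the machine is still in p3, and z then leads to the accepting state p3. Hence ddcdcddcdd ∈ L(A).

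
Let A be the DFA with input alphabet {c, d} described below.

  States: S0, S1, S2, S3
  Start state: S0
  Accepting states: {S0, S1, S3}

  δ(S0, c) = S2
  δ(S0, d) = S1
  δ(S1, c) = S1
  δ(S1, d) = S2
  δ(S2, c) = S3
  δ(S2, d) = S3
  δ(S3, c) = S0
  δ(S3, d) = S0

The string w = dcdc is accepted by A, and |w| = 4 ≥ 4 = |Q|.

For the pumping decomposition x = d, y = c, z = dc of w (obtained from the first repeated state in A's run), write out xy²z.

xy^2z = d·c·c·dc = dccdc.
Reading y = c takes A from S1 back to S1, so after x·y·y the machine is still in S1, and z then leads to the accepting state S3. Hence dccdc ∈ L(A).

dccdc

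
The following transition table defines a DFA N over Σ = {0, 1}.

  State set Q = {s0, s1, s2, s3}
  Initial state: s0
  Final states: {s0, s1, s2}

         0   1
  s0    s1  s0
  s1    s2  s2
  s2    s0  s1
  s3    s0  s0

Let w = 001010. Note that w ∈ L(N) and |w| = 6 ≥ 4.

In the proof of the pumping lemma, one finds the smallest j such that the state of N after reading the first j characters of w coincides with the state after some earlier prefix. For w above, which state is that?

State sequence: s0 -0-> s1 -0-> s2 -1-> s1 -0-> s2 -1-> s1 -0-> s2
First repeat at step 3: s1 was already visited.

The earliest repeat is at step j = 3: N is in s1, which it already visited at step i = 1.

s1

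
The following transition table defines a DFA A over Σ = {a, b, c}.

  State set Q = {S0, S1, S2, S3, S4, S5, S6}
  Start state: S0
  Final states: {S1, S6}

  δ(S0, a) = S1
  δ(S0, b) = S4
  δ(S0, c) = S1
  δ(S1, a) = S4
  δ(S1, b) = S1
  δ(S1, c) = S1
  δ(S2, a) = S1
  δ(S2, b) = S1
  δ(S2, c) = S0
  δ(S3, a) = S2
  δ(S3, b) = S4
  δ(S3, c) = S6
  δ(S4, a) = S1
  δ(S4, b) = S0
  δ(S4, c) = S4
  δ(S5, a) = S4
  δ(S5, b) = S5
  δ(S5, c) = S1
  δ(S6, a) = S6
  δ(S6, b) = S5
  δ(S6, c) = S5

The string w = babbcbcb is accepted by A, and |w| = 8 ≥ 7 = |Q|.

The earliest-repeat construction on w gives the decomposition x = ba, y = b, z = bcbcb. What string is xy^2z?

babbbcbcb

xy^2z = ba·b·b·bcbcb = babbbcbcb.
Reading y = b takes A from S1 back to S1, so after x·y·y the machine is still in S1, and z then leads to the accepting state S1. Hence babbbcbcb ∈ L(A).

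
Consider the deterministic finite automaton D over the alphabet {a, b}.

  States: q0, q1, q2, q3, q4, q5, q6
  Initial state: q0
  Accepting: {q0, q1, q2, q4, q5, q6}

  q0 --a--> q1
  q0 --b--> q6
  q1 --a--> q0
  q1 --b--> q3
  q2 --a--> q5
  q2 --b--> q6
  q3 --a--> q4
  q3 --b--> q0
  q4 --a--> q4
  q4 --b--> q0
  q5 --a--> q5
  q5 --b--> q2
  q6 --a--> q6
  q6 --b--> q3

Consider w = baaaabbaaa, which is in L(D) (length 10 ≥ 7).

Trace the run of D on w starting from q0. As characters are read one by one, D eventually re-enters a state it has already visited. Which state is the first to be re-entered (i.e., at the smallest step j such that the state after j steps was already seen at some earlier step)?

Run of D on w = b a a a a b b a a a:
  step 0: q0  (start)
  step 1: q6  (read b: q0→q6)
  step 2: q6  (read a: q6→q6)   ← first repeat (q6 seen earlier)
  step 3: q6  (read a: q6→q6)
  step 4: q6  (read a: q6→q6)
  step 5: q6  (read a: q6→q6)
  step 6: q3  (read b: q6→q3)
  step 7: q0  (read b: q3→q0)
  step 8: q1  (read a: q0→q1)
  step 9: q0  (read a: q1→q0)
  step 10: q1  (read a: q0→q1)

The earliest repeat is at step j = 2: D is in q6, which it already visited at step i = 1.
Since D has 7 states, any run of length ≥ 7 visits 7+1 states, so by pigeonhole some state repeats within the first 7 steps — that repeat gives the pumpable loop.

q6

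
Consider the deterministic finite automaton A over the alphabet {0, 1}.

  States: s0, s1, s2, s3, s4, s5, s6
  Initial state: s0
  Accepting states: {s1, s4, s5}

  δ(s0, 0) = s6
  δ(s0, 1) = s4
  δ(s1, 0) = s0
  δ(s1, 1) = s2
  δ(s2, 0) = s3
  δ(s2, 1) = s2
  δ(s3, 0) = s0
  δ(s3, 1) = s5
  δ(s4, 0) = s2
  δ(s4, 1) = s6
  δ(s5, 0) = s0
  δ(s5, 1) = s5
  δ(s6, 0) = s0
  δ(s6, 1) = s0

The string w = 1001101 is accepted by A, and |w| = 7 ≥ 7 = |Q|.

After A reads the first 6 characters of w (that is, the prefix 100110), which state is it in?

State sequence: s0 -1-> s4 -0-> s2 -0-> s3 -1-> s5 -1-> s5 -0-> s0

After reading 6 characters, A is in state s0.

s0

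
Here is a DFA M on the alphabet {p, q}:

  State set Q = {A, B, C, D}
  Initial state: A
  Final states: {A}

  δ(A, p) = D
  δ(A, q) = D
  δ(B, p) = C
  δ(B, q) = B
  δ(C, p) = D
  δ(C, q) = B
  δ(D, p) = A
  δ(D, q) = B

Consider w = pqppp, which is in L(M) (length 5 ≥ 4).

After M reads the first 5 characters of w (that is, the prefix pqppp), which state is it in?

A

State sequence: A -p-> D -q-> B -p-> C -p-> D -p-> A

After reading 5 characters, M is in state A.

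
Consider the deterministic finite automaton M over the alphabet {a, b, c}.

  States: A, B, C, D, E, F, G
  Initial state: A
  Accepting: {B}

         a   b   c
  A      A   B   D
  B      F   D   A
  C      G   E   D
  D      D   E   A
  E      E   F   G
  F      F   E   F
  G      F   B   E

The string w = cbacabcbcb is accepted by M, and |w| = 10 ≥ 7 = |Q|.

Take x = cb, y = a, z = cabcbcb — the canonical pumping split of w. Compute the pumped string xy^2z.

cbaacabcbcb

xy^2z = cb·a·a·cabcbcb = cbaacabcbcb.
Reading y = a takes M from E back to E, so after x·y·y the machine is still in E, and z then leads to the accepting state B. Hence cbaacabcbcb ∈ L(M).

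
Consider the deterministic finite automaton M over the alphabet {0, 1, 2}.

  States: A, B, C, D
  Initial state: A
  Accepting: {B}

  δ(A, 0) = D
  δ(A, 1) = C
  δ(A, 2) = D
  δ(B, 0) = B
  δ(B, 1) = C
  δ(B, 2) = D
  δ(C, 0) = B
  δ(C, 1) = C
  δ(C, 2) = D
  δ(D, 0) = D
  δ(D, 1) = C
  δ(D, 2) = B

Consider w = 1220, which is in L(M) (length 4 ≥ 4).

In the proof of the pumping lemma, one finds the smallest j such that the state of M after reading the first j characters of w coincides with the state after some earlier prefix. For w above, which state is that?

State sequence: A -1-> C -2-> D -2-> B -0-> B
First repeat at step 4: B was already visited.

The earliest repeat is at step j = 4: M is in B, which it already visited at step i = 3.
Since M has 4 states, any run of length ≥ 4 visits 4+1 states, so by pigeonhole some state repeats within the first 4 steps — that repeat gives the pumpable loop.

B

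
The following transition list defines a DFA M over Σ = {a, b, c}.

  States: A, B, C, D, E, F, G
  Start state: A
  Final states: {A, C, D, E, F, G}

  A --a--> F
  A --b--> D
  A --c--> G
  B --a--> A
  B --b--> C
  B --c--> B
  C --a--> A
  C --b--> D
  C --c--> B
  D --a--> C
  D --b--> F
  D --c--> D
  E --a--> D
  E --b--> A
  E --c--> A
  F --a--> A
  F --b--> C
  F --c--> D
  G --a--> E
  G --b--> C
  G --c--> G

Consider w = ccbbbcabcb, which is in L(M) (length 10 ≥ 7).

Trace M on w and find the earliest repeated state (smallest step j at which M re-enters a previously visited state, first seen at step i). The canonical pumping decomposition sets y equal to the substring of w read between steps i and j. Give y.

Run of M on w = c c b b b c a b c b:
  step 0: A  (start)
  step 1: G  (read c: A→G)
  step 2: G  (read c: G→G)   ← first repeat (G seen earlier)
  step 3: C  (read b: G→C)
  step 4: D  (read b: C→D)
  step 5: F  (read b: D→F)
  step 6: D  (read c: F→D)
  step 7: C  (read a: D→C)
  step 8: D  (read b: C→D)
  step 9: D  (read c: D→D)
  step 10: F  (read b: D→F)

So i = 1, j = 2, giving x = w[0:1] = c, y = w[1:2] = c, z = w[2:10] = bbbcabcb.
Check: |xy| = 2 ≤ 7 and |y| = 1 ≥ 1. Reading y takes M from G back to G, so every xyⁱz is accepted.
Since M has 7 states, any run of length ≥ 7 visits 7+1 states, so by pigeonhole some state repeats within the first 7 steps — that repeat gives the pumpable loop.

c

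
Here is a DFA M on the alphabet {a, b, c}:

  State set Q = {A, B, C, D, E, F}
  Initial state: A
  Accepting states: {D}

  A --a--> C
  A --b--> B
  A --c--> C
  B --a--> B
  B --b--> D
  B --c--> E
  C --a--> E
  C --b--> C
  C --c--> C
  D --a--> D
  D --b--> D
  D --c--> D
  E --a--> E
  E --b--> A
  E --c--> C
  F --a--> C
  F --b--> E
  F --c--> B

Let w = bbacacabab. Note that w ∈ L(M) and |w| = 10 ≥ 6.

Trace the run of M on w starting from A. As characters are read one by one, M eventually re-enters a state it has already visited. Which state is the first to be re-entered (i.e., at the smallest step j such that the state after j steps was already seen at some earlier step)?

D

State sequence: A -b-> B -b-> D -a-> D -c-> D -a-> D -c-> D -a-> D -b-> D -a-> D -b-> D
First repeat at step 3: D was already visited.

The earliest repeat is at step j = 3: M is in D, which it already visited at step i = 2.
The DFA has 6 states, so the proof of the pumping lemma guarantees a repeated state among the first 6+1 visited; the segment between the two visits is the pumpable y.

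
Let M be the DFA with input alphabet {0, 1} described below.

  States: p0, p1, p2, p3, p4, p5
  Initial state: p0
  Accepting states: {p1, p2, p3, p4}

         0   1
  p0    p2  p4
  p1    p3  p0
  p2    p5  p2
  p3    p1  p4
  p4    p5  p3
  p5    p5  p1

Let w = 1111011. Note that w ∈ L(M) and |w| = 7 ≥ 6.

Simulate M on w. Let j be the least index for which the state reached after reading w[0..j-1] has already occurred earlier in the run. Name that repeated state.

p4

Run of M on w = 1 1 1 1 0 1 1:
  step 0: p0  (start)
  step 1: p4  (read 1: p0→p4)
  step 2: p3  (read 1: p4→p3)
  step 3: p4  (read 1: p3→p4)   ← first repeat (p4 seen earlier)
  step 4: p3  (read 1: p4→p3)
  step 5: p1  (read 0: p3→p1)
  step 6: p0  (read 1: p1→p0)
  step 7: p4  (read 1: p0→p4)

The earliest repeat is at step j = 3: M is in p4, which it already visited at step i = 1.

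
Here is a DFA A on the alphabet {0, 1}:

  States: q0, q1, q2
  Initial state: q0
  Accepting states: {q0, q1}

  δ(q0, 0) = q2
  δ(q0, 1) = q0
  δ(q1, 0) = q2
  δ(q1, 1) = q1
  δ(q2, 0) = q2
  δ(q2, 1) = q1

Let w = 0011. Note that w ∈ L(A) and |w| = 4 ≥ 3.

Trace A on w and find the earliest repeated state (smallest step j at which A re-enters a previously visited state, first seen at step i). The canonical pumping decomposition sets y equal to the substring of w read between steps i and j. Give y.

0

Run of A on w = 0 0 1 1:
  step 0: q0  (start)
  step 1: q2  (read 0: q0→q2)
  step 2: q2  (read 0: q2→q2)   ← first repeat (q2 seen earlier)
  step 3: q1  (read 1: q2→q1)
  step 4: q1  (read 1: q1→q1)

So i = 1, j = 2, giving x = w[0:1] = 0, y = w[1:2] = 0, z = w[2:4] = 11.
Check: |xy| = 2 ≤ 3 and |y| = 1 ≥ 1. Reading y takes A from q2 back to q2, so every xyⁱz is accepted.
With |Q| = 3, pigeonhole forces a state repeat no later than step 3; the substring read between the first and second visits to that state can be pumped.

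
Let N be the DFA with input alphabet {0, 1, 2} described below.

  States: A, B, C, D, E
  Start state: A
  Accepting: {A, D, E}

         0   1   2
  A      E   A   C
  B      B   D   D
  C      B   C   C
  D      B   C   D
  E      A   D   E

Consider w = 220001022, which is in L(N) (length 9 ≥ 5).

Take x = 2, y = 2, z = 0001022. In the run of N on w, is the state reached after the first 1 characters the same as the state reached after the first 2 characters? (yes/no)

yes

Run of N on the first 2 characters of w = 2 2:
  step 0: A  (start)
  step 1: C  (read 2: A→C)
  step 2: C  (read 2: C→C)

After x (step 1): C. After xy (step 2): C.
They match, so y = 2 drives N around a cycle from C back to itself; pumping y any number of times keeps N in C before reading z, and xyⁱz ∈ L(N) for every i ≥ 0.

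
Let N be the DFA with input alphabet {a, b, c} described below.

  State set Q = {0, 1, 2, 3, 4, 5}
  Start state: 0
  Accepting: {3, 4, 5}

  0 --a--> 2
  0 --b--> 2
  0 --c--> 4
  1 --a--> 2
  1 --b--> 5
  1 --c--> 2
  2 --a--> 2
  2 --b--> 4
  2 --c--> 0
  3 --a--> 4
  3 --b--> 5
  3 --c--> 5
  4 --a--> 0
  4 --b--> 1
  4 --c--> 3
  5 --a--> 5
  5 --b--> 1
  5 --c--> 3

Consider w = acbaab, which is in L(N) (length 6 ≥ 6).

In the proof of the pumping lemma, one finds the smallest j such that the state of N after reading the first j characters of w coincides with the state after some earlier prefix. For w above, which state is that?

0

State sequence: 0 -a-> 2 -c-> 0 -b-> 2 -a-> 2 -a-> 2 -b-> 4
First repeat at step 2: 0 was already visited.

The earliest repeat is at step j = 2: N is in 0, which it already visited at step i = 0.
With |Q| = 6, pigeonhole forces a state repeat no later than step 6; the substring read between the first and second visits to that state can be pumped.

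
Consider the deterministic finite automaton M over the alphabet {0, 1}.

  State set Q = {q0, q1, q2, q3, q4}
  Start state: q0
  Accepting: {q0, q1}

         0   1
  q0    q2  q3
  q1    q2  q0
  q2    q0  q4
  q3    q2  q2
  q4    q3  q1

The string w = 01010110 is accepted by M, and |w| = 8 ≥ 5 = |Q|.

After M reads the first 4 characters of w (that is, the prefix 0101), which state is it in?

State sequence: q0 -0-> q2 -1-> q4 -0-> q3 -1-> q2

After reading 4 characters, M is in state q2.
(This kind of state-tracing is the core of the pumping-lemma construction: with 5 states, pigeonhole forces a repeat within the first 5 steps.)

q2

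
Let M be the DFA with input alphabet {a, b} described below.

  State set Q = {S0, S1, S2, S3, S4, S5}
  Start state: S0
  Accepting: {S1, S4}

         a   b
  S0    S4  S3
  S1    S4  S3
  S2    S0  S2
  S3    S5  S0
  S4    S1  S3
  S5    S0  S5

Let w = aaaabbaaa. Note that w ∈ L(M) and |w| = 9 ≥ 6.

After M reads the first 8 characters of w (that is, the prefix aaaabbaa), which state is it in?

State sequence: S0 -a-> S4 -a-> S1 -a-> S4 -a-> S1 -b-> S3 -b-> S0 -a-> S4 -a-> S1

After reading 8 characters, M is in state S1.
(This kind of state-tracing is the core of the pumping-lemma construction: with 6 states, pigeonhole forces a repeat within the first 6 steps.)

S1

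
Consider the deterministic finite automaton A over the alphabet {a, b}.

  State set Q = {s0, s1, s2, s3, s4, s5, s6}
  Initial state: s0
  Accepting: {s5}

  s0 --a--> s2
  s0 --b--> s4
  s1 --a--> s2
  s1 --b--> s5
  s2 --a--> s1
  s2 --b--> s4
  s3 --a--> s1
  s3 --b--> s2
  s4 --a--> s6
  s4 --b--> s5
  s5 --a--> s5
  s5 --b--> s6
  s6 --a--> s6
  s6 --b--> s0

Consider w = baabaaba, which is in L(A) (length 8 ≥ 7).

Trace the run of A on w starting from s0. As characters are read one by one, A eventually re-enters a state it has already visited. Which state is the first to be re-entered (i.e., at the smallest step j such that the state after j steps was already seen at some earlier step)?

State sequence: s0 -b-> s4 -a-> s6 -a-> s6 -b-> s0 -a-> s2 -a-> s1 -b-> s5 -a-> s5
First repeat at step 3: s6 was already visited.

The earliest repeat is at step j = 3: A is in s6, which it already visited at step i = 2.
Since A has 7 states, any run of length ≥ 7 visits 7+1 states, so by pigeonhole some state repeats within the first 7 steps — that repeat gives the pumpable loop.

s6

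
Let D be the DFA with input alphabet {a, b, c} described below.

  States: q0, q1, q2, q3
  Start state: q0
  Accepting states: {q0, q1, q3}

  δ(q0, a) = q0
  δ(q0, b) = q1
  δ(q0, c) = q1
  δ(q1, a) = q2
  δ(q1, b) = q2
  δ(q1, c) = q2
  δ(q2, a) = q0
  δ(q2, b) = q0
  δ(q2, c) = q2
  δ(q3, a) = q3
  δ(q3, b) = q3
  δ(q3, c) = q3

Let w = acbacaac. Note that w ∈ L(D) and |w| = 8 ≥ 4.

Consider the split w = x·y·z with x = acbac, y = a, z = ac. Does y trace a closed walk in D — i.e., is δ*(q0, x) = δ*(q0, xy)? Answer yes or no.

no

State sequence: q0 -a-> q0 -c-> q1 -b-> q2 -a-> q0 -c-> q1 -a-> q2

After x (step 5): q1. After xy (step 6): q2.
They differ (q1 ≠ q2), so y is not a cycle from the state after x; this split is not the one the pumping-lemma construction produces, and pumping y need not keep the string in L(D).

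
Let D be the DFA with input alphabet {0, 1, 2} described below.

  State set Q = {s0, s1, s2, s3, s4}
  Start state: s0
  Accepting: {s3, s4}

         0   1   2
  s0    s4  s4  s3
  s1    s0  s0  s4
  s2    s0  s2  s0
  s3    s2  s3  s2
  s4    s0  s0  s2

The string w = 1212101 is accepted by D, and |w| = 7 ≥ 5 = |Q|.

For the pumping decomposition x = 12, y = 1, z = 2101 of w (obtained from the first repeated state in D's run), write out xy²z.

12112101

xy^2z = 12·1·1·2101 = 12112101.
Reading y = 1 takes D from s2 back to s2, so after x·y·y the machine is still in s2, and z then leads to the accepting state s4. Hence 12112101 ∈ L(D).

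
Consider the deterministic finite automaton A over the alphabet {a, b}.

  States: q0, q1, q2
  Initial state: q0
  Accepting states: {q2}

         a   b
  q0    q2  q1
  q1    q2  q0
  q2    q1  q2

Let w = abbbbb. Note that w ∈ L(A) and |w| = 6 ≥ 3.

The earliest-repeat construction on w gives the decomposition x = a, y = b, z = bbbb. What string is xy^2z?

xy^2z = a·b·b·bbbb = abbbbbb.
Reading y = b takes A from q2 back to q2, so after x·y·y the machine is still in q2, and z then leads to the accepting state q2. Hence abbbbbb ∈ L(A).

abbbbbb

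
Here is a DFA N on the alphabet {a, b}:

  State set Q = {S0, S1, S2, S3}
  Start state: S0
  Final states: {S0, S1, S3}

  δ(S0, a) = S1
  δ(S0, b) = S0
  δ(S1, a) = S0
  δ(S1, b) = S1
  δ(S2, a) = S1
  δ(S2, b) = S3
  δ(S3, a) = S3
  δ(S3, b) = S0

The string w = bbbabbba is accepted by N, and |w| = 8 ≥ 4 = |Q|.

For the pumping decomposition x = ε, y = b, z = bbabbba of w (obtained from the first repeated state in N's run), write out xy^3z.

xy^3z = ε·b·b·b·bbabbba = bbbbbabbba.
Reading y = b takes N from S0 back to S0, so after x·y·y·y the machine is still in S0, and z then leads to the accepting state S0. Hence bbbbbabbba ∈ L(N).

bbbbbabbba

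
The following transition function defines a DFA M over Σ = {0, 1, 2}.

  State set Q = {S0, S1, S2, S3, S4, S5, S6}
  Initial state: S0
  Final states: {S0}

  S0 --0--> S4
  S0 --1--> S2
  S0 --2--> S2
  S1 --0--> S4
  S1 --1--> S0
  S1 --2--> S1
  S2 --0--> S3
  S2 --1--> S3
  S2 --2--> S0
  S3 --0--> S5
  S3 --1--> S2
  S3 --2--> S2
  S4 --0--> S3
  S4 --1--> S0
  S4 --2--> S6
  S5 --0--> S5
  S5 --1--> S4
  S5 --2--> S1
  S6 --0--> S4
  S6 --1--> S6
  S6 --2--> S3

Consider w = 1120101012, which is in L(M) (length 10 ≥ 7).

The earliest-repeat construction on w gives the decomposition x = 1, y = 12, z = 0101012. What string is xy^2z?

xy^2z = 1·12·12·0101012 = 112120101012.
Reading y = 12 takes M from S2 back to S2, so after x·y·y the machine is still in S2, and z then leads to the accepting state S0. Hence 112120101012 ∈ L(M).

112120101012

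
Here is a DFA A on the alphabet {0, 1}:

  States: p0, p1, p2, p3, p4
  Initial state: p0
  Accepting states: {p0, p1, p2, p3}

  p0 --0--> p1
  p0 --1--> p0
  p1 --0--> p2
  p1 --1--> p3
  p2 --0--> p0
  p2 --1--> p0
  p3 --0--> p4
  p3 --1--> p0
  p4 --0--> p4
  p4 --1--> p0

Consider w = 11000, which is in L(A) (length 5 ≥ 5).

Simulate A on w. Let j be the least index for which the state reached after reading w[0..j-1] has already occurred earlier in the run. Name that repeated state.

State sequence: p0 -1-> p0 -1-> p0 -0-> p1 -0-> p2 -0-> p0
First repeat at step 1: p0 was already visited.

The earliest repeat is at step j = 1: A is in p0, which it already visited at step i = 0.

p0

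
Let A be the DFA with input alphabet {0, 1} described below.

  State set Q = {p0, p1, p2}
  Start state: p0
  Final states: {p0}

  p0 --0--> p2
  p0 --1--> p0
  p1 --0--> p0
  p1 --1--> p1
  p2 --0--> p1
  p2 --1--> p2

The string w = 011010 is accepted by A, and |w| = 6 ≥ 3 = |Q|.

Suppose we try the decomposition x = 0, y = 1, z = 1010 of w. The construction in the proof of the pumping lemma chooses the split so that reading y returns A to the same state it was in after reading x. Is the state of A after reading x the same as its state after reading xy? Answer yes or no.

yes

Run of A on the first 2 characters of w = 0 1:
  step 0: p0  (start)
  step 1: p2  (read 0: p0→p2)
  step 2: p2  (read 1: p2→p2)

After x (step 1): p2. After xy (step 2): p2.
They match, so y = 1 drives A around a cycle from p2 back to itself; pumping y any number of times keeps A in p2 before reading z, and xyⁱz ∈ L(A) for every i ≥ 0.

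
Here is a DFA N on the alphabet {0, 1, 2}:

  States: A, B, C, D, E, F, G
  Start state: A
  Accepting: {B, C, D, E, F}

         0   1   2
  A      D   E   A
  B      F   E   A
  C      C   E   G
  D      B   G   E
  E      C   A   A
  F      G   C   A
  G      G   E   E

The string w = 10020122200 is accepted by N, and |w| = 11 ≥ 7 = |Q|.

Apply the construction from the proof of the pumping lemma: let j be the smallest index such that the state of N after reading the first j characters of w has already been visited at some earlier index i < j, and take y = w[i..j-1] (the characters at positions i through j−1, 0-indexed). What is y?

0

State sequence: A -1-> E -0-> C -0-> C -2-> G -0-> G -1-> E -2-> A -2-> A -2-> A -0-> D -0-> B
First repeat at step 3: C was already visited.

So i = 2, j = 3, giving x = w[0:2] = 10, y = w[2:3] = 0, z = w[3:11] = 20122200.
Check: |xy| = 3 ≤ 7 and |y| = 1 ≥ 1. Reading y takes N from C back to C, so every xyⁱz is accepted.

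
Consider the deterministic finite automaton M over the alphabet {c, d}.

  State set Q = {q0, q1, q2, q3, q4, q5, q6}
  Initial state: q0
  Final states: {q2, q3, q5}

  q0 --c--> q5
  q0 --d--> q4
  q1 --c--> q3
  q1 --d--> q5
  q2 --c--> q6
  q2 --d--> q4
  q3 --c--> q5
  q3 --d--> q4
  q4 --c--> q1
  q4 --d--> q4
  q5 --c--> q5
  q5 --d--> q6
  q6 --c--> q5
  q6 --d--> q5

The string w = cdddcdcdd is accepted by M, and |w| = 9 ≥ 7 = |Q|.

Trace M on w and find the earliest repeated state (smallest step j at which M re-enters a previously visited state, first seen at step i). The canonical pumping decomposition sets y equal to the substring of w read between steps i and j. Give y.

dd

State sequence: q0 -c-> q5 -d-> q6 -d-> q5 -d-> q6 -c-> q5 -d-> q6 -c-> q5 -d-> q6 -d-> q5
First repeat at step 3: q5 was already visited.

So i = 1, j = 3, giving x = w[0:1] = c, y = w[1:3] = dd, z = w[3:9] = dcdcdd.
Check: |xy| = 3 ≤ 7 and |y| = 2 ≥ 1. Reading y takes M from q5 back to q5, so every xyⁱz is accepted.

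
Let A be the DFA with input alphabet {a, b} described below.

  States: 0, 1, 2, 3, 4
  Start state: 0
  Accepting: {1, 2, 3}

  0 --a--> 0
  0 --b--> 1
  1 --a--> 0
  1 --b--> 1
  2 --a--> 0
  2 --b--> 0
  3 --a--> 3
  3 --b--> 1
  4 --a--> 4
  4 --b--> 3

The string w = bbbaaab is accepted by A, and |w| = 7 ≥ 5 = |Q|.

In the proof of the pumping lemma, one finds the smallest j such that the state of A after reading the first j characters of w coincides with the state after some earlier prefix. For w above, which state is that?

1

Run of A on w = b b b a a a b:
  step 0: 0  (start)
  step 1: 1  (read b: 0→1)
  step 2: 1  (read b: 1→1)   ← first repeat (1 seen earlier)
  step 3: 1  (read b: 1→1)
  step 4: 0  (read a: 1→0)
  step 5: 0  (read a: 0→0)
  step 6: 0  (read a: 0→0)
  step 7: 1  (read b: 0→1)

The earliest repeat is at step j = 2: A is in 1, which it already visited at step i = 1.
Since A has 5 states, any run of length ≥ 5 visits 5+1 states, so by pigeonhole some state repeats within the first 5 steps — that repeat gives the pumpable loop.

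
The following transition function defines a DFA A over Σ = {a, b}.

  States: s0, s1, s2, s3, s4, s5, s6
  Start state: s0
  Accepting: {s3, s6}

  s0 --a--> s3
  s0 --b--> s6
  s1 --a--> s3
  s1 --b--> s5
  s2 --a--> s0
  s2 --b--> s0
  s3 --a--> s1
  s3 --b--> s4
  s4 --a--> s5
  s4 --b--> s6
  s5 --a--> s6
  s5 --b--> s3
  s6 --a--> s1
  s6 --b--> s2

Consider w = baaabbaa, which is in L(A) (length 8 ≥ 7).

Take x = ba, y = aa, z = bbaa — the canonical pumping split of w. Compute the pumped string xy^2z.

baaaaabbaa

xy^2z = ba·aa·aa·bbaa = baaaaabbaa.
Reading y = aa takes A from s1 back to s1, so after x·y·y the machine is still in s1, and z then leads to the accepting state s3. Hence baaaaabbaa ∈ L(A).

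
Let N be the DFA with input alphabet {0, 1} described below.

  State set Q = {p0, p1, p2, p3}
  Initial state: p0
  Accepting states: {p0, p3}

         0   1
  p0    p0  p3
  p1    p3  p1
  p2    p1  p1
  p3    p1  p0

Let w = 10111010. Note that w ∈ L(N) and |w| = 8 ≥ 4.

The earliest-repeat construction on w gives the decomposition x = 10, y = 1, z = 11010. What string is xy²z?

xy^2z = 10·1·1·11010 = 101111010.
Reading y = 1 takes N from p1 back to p1, so after x·y·y the machine is still in p1, and z then leads to the accepting state p0. Hence 101111010 ∈ L(N).

101111010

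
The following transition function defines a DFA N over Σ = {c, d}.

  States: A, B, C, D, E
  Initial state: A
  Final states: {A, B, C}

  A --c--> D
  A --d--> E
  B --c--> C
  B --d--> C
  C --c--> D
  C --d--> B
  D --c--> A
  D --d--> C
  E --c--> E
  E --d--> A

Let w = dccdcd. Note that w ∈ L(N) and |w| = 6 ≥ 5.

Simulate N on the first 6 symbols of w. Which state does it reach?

State sequence: A -d-> E -c-> E -c-> E -d-> A -c-> D -d-> C

After reading 6 characters, N is in state C.
(This kind of state-tracing is the core of the pumping-lemma construction: with 5 states, pigeonhole forces a repeat within the first 5 steps.)

C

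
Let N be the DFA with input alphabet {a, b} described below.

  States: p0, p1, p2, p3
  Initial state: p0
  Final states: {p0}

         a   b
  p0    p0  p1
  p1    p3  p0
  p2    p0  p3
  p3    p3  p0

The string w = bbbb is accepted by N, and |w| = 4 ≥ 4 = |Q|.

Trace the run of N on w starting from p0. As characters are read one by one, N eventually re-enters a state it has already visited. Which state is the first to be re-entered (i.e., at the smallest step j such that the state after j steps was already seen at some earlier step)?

Run of N on w = b b b b:
  step 0: p0  (start)
  step 1: p1  (read b: p0→p1)
  step 2: p0  (read b: p1→p0)   ← first repeat (p0 seen earlier)
  step 3: p1  (read b: p0→p1)
  step 4: p0  (read b: p1→p0)

The earliest repeat is at step j = 2: N is in p0, which it already visited at step i = 0.
The DFA has 4 states, so the proof of the pumping lemma guarantees a repeated state among the first 4+1 visited; the segment between the two visits is the pumpable y.

p0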